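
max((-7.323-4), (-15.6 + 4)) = -11.323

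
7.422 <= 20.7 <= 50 True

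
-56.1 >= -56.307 True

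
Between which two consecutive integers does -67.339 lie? -68 and -67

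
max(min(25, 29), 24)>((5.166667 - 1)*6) False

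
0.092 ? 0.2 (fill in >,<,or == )<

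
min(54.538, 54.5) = 54.5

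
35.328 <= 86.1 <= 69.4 False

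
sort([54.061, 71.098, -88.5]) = [-88.5, 54.061, 71.098]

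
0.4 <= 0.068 False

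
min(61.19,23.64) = 23.64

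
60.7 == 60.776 False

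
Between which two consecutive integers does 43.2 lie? 43 and 44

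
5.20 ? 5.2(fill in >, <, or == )==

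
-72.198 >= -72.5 True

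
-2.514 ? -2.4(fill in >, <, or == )<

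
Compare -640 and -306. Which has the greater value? -306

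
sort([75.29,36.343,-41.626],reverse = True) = [75.29,36.343,-41.626]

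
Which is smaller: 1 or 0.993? 0.993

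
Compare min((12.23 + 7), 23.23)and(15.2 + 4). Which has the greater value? min((12.23 + 7), 23.23)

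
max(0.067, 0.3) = 0.3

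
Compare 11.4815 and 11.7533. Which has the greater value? 11.7533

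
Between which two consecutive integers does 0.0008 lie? 0 and 1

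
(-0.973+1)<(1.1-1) True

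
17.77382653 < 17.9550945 True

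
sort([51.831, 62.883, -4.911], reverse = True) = [62.883, 51.831, -4.911]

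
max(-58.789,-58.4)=-58.4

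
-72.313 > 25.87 False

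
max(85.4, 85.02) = 85.4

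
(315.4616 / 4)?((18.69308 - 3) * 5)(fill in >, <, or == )>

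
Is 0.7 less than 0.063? No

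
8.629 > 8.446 True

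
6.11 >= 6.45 False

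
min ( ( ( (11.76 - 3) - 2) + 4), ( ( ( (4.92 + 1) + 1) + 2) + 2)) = 10.76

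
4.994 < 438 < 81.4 False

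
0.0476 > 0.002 True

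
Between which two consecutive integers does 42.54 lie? 42 and 43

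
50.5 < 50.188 False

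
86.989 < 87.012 True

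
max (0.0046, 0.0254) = 0.0254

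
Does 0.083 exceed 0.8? No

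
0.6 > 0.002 True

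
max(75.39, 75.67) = 75.67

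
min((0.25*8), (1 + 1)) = 2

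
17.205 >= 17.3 False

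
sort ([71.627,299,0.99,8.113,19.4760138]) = [0.99,8.113,19.4760138,71.627,299]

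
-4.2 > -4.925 True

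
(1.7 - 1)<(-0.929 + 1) False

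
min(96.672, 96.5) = 96.5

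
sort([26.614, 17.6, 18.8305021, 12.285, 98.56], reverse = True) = [98.56, 26.614, 18.8305021, 17.6, 12.285]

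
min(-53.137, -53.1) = -53.137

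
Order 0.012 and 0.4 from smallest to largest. 0.012, 0.4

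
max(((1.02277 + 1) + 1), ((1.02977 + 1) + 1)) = 3.02977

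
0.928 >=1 False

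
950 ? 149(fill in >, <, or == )>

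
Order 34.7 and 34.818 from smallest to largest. 34.7, 34.818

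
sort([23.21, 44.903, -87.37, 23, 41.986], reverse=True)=[44.903, 41.986, 23.21, 23, -87.37]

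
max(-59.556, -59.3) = -59.3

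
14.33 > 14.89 False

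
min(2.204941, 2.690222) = 2.204941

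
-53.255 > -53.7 True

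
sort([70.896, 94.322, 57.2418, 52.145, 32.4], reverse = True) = [94.322, 70.896, 57.2418, 52.145, 32.4]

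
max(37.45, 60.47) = 60.47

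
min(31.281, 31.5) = 31.281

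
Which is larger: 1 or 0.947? 1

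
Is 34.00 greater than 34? No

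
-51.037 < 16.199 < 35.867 True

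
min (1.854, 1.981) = 1.854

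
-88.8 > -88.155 False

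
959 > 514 True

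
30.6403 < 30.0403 False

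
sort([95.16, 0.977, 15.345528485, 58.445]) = [0.977, 15.345528485, 58.445, 95.16]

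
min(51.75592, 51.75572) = 51.75572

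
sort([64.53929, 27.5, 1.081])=[1.081, 27.5, 64.53929]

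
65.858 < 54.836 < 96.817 False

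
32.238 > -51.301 True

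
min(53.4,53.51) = 53.4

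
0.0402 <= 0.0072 False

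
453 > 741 False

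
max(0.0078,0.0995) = 0.0995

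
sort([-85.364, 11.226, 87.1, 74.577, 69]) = [-85.364, 11.226, 69, 74.577, 87.1]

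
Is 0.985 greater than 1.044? No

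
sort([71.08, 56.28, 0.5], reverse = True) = [71.08, 56.28, 0.5]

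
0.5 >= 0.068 True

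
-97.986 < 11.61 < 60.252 True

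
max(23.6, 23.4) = 23.6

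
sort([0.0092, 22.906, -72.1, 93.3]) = [-72.1, 0.0092, 22.906, 93.3]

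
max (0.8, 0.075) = 0.8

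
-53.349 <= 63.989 True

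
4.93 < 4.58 False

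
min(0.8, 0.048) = 0.048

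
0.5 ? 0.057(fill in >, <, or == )>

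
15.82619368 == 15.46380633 False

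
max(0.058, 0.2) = 0.2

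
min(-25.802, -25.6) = -25.802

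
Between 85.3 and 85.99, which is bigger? 85.99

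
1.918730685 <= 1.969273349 True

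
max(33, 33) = 33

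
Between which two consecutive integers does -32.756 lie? -33 and -32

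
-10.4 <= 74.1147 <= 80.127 True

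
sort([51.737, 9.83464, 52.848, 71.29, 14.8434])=[9.83464, 14.8434, 51.737, 52.848, 71.29]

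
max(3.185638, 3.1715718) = 3.185638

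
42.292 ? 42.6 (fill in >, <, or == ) <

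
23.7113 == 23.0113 False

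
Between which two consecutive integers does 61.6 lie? 61 and 62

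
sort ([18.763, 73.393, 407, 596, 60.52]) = [18.763, 60.52, 73.393, 407, 596]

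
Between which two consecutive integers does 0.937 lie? 0 and 1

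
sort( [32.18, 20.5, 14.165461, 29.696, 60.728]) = [14.165461, 20.5, 29.696, 32.18, 60.728]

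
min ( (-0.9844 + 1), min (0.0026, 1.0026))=0.0026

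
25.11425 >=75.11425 False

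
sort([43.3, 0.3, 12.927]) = [0.3, 12.927, 43.3]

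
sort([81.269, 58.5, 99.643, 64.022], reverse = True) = [99.643, 81.269, 64.022, 58.5]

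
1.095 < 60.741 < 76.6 True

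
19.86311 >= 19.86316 False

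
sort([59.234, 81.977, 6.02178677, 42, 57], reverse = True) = [81.977, 59.234, 57, 42, 6.02178677]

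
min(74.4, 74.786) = 74.4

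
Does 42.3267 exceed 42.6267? No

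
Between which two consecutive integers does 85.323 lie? 85 and 86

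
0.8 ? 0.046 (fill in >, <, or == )>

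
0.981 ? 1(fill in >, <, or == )<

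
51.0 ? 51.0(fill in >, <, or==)==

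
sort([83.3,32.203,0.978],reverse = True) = [83.3,32.203,0.978]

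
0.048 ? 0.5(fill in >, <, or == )<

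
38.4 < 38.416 True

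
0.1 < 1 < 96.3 True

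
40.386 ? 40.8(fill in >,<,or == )<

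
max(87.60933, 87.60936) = 87.60936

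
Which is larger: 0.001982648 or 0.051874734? 0.051874734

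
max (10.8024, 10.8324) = 10.8324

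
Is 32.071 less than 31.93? No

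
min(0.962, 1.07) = 0.962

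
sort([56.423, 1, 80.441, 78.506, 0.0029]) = [0.0029, 1, 56.423, 78.506, 80.441]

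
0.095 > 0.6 False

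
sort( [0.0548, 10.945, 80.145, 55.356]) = [0.0548, 10.945, 55.356, 80.145]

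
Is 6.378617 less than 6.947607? Yes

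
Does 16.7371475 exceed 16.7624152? No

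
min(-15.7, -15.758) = -15.758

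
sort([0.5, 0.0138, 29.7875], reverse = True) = [29.7875, 0.5, 0.0138]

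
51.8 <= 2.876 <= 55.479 False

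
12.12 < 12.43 True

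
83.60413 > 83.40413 True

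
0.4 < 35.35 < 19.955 False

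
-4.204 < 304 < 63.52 False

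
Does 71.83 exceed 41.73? Yes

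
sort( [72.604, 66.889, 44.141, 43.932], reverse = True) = [72.604, 66.889, 44.141, 43.932]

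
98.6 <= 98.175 False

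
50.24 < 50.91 True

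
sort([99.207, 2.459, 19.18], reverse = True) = [99.207, 19.18, 2.459]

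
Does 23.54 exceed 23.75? No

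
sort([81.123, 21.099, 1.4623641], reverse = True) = [81.123, 21.099, 1.4623641]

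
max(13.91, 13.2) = 13.91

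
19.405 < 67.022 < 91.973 True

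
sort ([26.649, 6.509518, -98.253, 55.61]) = [-98.253, 6.509518, 26.649, 55.61]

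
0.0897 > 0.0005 True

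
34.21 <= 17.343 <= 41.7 False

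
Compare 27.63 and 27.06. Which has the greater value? 27.63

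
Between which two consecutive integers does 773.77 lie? 773 and 774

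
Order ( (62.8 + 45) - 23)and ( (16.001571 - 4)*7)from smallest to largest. ( (16.001571 - 4)*7), ( (62.8 + 45) - 23)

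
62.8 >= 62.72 True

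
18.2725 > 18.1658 True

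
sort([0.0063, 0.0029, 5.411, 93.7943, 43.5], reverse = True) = [93.7943, 43.5, 5.411, 0.0063, 0.0029]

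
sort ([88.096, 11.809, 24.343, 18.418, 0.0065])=[0.0065, 11.809, 18.418, 24.343, 88.096]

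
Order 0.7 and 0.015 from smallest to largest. 0.015, 0.7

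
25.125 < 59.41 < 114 True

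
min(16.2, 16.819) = 16.2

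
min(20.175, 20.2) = 20.175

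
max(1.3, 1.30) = 1.30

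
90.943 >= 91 False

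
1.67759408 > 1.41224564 True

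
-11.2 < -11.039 True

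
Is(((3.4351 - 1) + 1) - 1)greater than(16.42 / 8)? Yes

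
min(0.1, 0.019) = 0.019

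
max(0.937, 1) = 1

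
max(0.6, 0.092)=0.6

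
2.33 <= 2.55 True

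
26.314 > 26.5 False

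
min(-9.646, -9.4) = -9.646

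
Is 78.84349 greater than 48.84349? Yes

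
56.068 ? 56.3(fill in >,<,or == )<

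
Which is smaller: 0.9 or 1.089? 0.9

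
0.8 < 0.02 False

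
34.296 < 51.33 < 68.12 True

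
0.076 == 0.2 False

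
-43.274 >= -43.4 True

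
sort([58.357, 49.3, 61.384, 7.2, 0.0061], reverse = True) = [61.384, 58.357, 49.3, 7.2, 0.0061]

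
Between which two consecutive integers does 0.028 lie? 0 and 1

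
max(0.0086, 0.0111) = 0.0111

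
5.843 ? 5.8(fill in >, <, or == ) >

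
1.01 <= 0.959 False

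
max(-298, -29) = -29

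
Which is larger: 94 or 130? 130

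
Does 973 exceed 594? Yes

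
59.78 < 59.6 False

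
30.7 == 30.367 False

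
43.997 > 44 False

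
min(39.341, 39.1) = 39.1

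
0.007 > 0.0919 False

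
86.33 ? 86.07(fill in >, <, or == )>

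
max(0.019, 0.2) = 0.2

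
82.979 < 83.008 True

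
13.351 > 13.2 True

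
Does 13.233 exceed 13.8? No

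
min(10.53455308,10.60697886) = 10.53455308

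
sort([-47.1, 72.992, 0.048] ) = [-47.1, 0.048, 72.992]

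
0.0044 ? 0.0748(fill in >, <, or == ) <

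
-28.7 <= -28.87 False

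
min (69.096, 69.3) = 69.096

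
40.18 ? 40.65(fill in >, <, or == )<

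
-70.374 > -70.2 False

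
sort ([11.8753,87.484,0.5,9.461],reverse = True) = [87.484,11.8753,9.461,0.5]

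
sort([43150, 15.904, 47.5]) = [15.904, 47.5, 43150]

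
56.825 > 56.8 True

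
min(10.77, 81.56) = 10.77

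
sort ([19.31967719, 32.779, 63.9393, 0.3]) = [0.3, 19.31967719, 32.779, 63.9393]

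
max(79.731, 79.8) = 79.8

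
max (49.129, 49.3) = 49.3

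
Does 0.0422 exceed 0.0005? Yes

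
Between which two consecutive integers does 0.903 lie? 0 and 1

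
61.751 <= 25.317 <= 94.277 False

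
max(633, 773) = 773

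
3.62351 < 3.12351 False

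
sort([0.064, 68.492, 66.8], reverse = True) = [68.492, 66.8, 0.064]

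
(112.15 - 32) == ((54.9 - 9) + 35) False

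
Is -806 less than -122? Yes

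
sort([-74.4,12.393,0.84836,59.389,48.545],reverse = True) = [59.389,48.545,12.393,0.84836,-74.4]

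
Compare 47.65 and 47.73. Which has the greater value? 47.73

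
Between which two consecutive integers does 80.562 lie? 80 and 81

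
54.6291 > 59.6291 False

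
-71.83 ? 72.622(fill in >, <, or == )<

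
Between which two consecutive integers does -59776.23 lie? -59777 and -59776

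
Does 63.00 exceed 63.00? No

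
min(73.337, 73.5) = 73.337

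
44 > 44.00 False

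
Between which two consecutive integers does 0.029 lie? 0 and 1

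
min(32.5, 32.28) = 32.28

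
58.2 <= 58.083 False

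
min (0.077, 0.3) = 0.077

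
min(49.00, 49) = 49.00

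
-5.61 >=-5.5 False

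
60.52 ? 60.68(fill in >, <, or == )<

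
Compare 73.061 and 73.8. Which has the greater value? 73.8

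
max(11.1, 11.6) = 11.6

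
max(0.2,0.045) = 0.2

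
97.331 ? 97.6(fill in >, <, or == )<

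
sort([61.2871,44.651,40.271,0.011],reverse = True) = [61.2871,44.651,40.271,0.011]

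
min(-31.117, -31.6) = -31.6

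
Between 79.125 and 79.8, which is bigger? 79.8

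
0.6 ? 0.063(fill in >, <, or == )>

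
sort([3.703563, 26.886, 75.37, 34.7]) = [3.703563, 26.886, 34.7, 75.37]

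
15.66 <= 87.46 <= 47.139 False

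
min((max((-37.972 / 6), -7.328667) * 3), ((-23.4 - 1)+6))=-18.986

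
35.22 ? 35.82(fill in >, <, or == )<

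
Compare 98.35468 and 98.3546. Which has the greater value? 98.35468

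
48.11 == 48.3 False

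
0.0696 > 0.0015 True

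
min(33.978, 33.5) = 33.5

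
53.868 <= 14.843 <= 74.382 False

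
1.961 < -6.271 False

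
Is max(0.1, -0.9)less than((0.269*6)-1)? Yes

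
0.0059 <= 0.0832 True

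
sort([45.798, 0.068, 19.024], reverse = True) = [45.798, 19.024, 0.068]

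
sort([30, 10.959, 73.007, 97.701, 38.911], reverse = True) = [97.701, 73.007, 38.911, 30, 10.959]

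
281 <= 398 True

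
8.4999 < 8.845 True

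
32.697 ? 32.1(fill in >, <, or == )>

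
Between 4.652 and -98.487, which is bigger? 4.652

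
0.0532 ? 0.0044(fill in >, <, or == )>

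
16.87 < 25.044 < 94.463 True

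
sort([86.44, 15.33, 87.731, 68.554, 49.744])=[15.33, 49.744, 68.554, 86.44, 87.731]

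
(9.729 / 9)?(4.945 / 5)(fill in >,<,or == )>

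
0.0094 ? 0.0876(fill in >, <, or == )<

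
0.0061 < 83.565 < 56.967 False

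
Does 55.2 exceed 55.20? No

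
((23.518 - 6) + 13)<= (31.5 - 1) False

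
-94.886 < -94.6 True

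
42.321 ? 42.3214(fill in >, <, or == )<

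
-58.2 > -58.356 True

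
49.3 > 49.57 False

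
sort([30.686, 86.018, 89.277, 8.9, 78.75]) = [8.9, 30.686, 78.75, 86.018, 89.277]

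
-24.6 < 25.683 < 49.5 True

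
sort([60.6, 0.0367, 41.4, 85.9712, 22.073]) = [0.0367, 22.073, 41.4, 60.6, 85.9712]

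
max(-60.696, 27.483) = 27.483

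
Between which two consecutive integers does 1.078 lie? 1 and 2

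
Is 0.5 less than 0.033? No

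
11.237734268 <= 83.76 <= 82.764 False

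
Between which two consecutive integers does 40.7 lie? 40 and 41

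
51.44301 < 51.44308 True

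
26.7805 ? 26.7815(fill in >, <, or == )<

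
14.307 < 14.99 True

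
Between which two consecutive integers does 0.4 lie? 0 and 1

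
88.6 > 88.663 False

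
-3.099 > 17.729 False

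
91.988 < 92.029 True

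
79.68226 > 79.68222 True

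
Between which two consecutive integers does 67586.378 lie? 67586 and 67587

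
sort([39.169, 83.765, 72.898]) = [39.169, 72.898, 83.765]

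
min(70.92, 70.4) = 70.4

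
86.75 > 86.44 True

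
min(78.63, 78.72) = 78.63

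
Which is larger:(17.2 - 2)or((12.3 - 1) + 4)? ((12.3 - 1) + 4)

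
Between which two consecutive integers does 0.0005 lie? 0 and 1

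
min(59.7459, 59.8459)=59.7459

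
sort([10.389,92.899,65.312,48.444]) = [10.389,48.444,65.312,92.899]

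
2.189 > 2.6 False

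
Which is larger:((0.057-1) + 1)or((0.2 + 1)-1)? ((0.2 + 1)-1)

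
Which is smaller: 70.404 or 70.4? 70.4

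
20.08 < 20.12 True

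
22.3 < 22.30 False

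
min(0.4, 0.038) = 0.038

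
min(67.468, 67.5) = 67.468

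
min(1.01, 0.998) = 0.998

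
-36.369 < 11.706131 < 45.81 True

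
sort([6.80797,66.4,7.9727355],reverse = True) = [66.4,7.9727355,6.80797]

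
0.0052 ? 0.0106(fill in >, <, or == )<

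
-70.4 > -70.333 False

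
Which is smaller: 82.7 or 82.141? 82.141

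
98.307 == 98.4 False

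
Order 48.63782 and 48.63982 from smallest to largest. 48.63782,48.63982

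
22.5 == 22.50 True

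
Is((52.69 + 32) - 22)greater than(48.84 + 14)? No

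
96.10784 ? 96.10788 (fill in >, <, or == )<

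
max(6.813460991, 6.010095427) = 6.813460991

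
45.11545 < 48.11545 True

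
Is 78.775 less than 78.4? No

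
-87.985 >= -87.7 False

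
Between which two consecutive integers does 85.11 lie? 85 and 86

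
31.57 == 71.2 False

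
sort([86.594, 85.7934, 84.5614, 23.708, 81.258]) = [23.708, 81.258, 84.5614, 85.7934, 86.594]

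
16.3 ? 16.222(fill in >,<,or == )>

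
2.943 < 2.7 False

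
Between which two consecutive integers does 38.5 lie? 38 and 39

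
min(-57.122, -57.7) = -57.7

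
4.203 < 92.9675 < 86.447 False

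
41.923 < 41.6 False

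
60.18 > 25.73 True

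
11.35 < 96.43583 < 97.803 True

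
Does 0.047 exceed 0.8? No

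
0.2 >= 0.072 True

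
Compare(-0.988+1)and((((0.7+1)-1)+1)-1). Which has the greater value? ((((0.7+1)-1)+1)-1)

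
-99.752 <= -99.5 True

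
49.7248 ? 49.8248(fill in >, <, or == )<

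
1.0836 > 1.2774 False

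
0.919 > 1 False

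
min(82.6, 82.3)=82.3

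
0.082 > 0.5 False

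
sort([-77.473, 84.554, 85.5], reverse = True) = [85.5, 84.554, -77.473]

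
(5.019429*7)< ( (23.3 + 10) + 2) True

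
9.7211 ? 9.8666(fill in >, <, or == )<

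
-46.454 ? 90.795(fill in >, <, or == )<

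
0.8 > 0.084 True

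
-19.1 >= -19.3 True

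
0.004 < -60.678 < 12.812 False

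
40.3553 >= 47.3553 False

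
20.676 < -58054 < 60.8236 False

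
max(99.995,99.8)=99.995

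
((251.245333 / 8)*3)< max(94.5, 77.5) True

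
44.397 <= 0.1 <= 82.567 False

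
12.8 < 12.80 False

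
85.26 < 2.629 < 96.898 False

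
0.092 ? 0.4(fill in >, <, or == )<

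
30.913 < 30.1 False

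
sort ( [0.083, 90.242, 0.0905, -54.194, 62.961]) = [-54.194, 0.083, 0.0905, 62.961, 90.242]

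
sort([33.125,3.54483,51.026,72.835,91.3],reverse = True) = [91.3,72.835,51.026,33.125,3.54483]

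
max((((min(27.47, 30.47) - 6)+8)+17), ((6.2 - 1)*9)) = 46.8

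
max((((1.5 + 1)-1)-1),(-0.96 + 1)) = 0.5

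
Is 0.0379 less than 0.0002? No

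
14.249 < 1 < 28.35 False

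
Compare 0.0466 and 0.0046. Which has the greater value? 0.0466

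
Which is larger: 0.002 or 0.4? 0.4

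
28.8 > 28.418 True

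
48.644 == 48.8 False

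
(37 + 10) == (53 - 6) True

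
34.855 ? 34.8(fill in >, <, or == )>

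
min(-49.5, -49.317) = -49.5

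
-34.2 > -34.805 True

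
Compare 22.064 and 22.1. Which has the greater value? 22.1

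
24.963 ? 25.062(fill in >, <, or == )<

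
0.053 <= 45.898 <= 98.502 True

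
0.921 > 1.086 False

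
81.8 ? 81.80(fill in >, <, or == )==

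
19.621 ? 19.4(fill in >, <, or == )>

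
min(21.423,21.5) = 21.423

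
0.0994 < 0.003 False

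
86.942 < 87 True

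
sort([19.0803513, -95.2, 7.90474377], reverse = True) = [19.0803513, 7.90474377, -95.2]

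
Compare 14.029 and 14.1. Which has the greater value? 14.1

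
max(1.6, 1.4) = 1.6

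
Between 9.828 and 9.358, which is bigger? 9.828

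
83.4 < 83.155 False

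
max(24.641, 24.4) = 24.641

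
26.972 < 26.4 False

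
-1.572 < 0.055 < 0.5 True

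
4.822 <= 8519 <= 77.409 False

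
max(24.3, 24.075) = 24.3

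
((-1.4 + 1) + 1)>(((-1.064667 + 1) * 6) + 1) False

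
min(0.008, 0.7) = 0.008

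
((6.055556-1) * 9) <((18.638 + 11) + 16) True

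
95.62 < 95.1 False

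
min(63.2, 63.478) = 63.2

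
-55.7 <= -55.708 False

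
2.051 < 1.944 False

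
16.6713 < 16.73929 True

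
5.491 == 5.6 False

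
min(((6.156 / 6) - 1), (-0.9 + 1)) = 0.026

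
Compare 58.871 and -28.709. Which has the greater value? 58.871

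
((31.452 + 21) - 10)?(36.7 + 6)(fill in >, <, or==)<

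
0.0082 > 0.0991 False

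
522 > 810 False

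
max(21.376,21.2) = 21.376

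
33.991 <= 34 True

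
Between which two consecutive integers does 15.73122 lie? 15 and 16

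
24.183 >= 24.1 True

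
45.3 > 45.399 False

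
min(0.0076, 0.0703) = 0.0076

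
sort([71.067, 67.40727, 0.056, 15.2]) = [0.056, 15.2, 67.40727, 71.067]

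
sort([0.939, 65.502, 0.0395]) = [0.0395, 0.939, 65.502]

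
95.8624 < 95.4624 False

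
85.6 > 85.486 True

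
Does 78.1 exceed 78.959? No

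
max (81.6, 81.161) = 81.6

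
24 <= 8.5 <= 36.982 False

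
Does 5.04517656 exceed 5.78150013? No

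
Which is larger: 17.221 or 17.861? 17.861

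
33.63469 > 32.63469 True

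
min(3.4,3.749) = 3.4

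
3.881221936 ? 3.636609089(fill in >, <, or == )>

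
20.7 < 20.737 True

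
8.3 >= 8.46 False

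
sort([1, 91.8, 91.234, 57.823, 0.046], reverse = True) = [91.8, 91.234, 57.823, 1, 0.046]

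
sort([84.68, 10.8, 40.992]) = [10.8, 40.992, 84.68]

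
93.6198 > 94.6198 False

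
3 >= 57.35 False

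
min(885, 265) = 265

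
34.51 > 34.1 True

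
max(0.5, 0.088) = 0.5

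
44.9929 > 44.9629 True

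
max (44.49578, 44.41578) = 44.49578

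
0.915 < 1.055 True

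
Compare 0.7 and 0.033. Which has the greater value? 0.7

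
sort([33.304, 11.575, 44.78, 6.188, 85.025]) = [6.188, 11.575, 33.304, 44.78, 85.025]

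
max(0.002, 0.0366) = 0.0366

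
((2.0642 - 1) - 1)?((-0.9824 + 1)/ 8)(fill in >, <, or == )>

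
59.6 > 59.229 True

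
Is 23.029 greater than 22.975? Yes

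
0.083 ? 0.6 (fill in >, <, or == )<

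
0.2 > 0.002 True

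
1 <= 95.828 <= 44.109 False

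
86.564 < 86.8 True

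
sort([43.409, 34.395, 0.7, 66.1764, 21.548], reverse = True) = [66.1764, 43.409, 34.395, 21.548, 0.7]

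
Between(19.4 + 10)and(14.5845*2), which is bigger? (19.4 + 10)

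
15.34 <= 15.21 False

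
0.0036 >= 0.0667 False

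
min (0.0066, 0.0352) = 0.0066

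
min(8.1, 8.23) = 8.1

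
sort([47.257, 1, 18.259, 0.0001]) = [0.0001, 1, 18.259, 47.257]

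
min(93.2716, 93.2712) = 93.2712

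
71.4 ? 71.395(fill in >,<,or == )>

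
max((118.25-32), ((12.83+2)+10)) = 86.25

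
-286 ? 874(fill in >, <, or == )<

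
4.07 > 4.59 False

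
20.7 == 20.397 False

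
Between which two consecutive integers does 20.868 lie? 20 and 21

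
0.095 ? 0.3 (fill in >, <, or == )<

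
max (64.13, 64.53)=64.53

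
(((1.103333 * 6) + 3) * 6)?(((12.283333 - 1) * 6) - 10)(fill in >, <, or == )>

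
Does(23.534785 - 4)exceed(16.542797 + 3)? No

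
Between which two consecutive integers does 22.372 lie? 22 and 23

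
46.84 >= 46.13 True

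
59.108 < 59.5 True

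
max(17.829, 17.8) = 17.829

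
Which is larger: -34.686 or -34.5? -34.5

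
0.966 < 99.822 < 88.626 False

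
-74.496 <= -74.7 False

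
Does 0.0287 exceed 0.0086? Yes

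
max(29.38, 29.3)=29.38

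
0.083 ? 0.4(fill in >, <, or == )<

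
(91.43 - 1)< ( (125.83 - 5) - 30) True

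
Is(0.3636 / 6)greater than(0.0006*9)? Yes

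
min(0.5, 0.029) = 0.029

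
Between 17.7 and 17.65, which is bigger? 17.7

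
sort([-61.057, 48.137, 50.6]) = [-61.057, 48.137, 50.6]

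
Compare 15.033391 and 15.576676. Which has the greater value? 15.576676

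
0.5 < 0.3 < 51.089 False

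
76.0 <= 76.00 True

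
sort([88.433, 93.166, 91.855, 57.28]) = [57.28, 88.433, 91.855, 93.166]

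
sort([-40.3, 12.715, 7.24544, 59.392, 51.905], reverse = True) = [59.392, 51.905, 12.715, 7.24544, -40.3]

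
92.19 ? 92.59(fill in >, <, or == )<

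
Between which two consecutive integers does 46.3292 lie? 46 and 47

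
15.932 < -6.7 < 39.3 False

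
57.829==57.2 False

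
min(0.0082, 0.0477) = 0.0082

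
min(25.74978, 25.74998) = 25.74978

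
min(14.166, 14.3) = 14.166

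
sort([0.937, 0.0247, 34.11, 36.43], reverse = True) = [36.43, 34.11, 0.937, 0.0247]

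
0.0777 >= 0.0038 True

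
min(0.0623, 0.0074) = 0.0074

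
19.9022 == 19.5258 False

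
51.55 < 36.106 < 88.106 False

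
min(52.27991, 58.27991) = 52.27991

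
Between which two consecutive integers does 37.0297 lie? 37 and 38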